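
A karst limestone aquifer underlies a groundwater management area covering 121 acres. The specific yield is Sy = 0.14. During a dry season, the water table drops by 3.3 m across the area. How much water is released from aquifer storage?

A = 121 acres = 4.897 × 10^5 m²
ΔV = Sy × A × Δh = 0.14 × 4.897 × 10^5 m² × 3.3 m = 2.262 × 10^5 m³

ΔV ≈ 2.26 × 10^5 m³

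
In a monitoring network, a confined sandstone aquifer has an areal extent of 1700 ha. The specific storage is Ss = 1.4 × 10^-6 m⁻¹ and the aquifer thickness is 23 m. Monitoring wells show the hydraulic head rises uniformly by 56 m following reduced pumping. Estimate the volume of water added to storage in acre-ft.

ΔV ≈ 24.9 acre-ft

S = Ss × b = 1.4 × 10^-6 m⁻¹ × 23 m = 3.22 × 10^-5
A = 1700 ha = 1.7 × 10^7 m²
ΔV = S × A × Δh = 3.22 × 10^-5 × 1.7 × 10^7 m² × 56 m = 30650 m³
ΔV = 30650 m³ = 24.85 acre-ft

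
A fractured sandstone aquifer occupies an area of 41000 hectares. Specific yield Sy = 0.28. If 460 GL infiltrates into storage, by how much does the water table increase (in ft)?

A = 41000 hectares = 4.1 × 10^8 m²
ΔV = 460 GL = 4.6 × 10^8 m³
Δh = ΔV / (Sy × A) = 4.6 × 10^8 m³ / (0.28 × 4.1 × 10^8 m²) = 4.007 m
Δh = 4.007 m = 13.15 ft

Δh ≈ 13.1 ft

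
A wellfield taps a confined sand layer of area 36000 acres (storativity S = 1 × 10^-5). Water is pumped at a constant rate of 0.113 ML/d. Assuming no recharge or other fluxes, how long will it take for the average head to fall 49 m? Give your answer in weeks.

t ≈ 90.2 weeks

A = 36000 acres = 1.457 × 10^8 m²
ΔV = S × A × Δh = 1 × 10^-5 × 1.457 × 10^8 × 49 = 71390 m³
Q = 0.113 ML/d = 113 m³/d
t = ΔV / Q = 71390 m³ / 113 m³/d = 631.7 d
t = 631.7 d ≈ 90.25 weeks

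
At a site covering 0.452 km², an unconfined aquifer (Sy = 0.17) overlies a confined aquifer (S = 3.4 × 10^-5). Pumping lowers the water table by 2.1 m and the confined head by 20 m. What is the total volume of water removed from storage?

ΔV ≈ 1.62 × 10^5 m³

A = 0.452 km² = 4.52 × 10^5 m²
Unconfined: ΔV_u = Sy × A × Δh_u = 0.17 × 4.52 × 10^5 × 2.1 = 1.614 × 10^5 m³
Confined: ΔV_c = S × A × Δh_c = 3.4 × 10^-5 × 4.52 × 10^5 × 20 = 307.4 m³
Total ΔV = 1.614 × 10^5 + 307.4 = 1.617 × 10^5 m³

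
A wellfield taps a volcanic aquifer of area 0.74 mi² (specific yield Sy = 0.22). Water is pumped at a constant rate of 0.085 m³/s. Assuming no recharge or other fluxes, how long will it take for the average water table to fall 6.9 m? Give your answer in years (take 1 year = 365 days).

A = 0.74 mi² = 1.917 × 10^6 m²
ΔV = Sy × A × Δh = 0.22 × 1.917 × 10^6 × 6.9 = 2.909 × 10^6 m³
Q = 0.085 m³/s = 7344 m³/d
t = ΔV / Q = 2.909 × 10^6 m³ / 7344 m³/d = 396.2 d
t = 396.2 d ≈ 1.085 years

t ≈ 1.09 years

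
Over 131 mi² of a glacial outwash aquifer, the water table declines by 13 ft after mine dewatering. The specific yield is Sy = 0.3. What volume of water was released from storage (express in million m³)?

ΔV ≈ 403 million m³

A = 131 mi² = 3.393 × 10^8 m²
Δh = 13 ft = 3.962 m
ΔV = Sy × A × Δh = 0.3 × 3.393 × 10^8 m² × 3.962 m = 4.033 × 10^8 m³
ΔV = 4.033 × 10^8 m³ = 403.3 million m³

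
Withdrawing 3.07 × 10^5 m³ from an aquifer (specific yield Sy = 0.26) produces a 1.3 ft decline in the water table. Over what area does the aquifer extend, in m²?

A ≈ 2.98 × 10^6 m²

Δh = 1.3 ft = 0.3962 m
A = ΔV / (Sy × Δh) = 3.07 × 10^5 / (0.26 × 0.3962) = 2.98 × 10^6 m²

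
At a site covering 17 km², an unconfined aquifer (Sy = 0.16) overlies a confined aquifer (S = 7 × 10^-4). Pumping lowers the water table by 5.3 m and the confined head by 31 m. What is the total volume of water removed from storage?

ΔV ≈ 1.48 × 10^7 m³

A = 17 km² = 1.7 × 10^7 m²
Unconfined: ΔV_u = Sy × A × Δh_u = 0.16 × 1.7 × 10^7 × 5.3 = 1.442 × 10^7 m³
Confined: ΔV_c = S × A × Δh_c = 7 × 10^-4 × 1.7 × 10^7 × 31 = 3.689 × 10^5 m³
Total ΔV = 1.442 × 10^7 + 3.689 × 10^5 = 1.478 × 10^7 m³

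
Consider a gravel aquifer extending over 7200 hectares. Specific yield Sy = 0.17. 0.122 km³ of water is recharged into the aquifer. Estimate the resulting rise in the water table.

Δh ≈ 9.97 m

A = 7200 hectares = 7.2 × 10^7 m²
ΔV = 0.122 km³ = 1.22 × 10^8 m³
Δh = ΔV / (Sy × A) = 1.22 × 10^8 m³ / (0.17 × 7.2 × 10^7 m²) = 9.967 m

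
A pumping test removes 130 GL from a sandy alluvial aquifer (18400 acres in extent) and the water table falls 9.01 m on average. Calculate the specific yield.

Sy ≈ 0.19

A = 18400 acres = 7.446 × 10^7 m²
ΔV = 130 GL = 1.3 × 10^8 m³
Sy = ΔV / (A × Δh) = 1.3 × 10^8 m³ / (7.446 × 10^7 m² × 9.01 m) = 0.1938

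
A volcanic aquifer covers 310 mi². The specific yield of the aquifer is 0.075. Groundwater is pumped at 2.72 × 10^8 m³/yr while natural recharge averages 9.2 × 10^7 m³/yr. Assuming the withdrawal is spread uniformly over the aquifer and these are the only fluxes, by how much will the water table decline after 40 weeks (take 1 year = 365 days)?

A = 310 mi² = 8.029 × 10^8 m²
Net abstraction = 2.72 × 10^8 − 9.2 × 10^7 = 1.8 × 10^8 m³/yr
Q_net = 1.8 × 10^8 m³/yr = 4.932 × 10^5 m³/d
t = 40 weeks = 280 d
ΔV = Q × t = 4.932 × 10^5 m³/d × 280 d = 1.381 × 10^8 m³
Δh = ΔV / (Sy × A) = 1.381 × 10^8 / (0.075 × 8.029 × 10^8) = 2.293 m

Δh ≈ 2.29 m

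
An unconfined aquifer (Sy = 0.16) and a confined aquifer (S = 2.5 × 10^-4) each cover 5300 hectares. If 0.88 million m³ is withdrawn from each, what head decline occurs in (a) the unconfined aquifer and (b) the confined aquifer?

Δh_u ≈ 0.104 m; Δh_c ≈ 66.4 m

A = 5300 hectares = 5.3 × 10^7 m²
ΔV = 0.88 million m³ = 8.8 × 10^5 m³
Unconfined: Δh_u = ΔV/(Sy·A) = 8.8 × 10^5/(0.16 × 5.3 × 10^7) = 0.1038 m
Confined: Δh_c = ΔV/(S·A) = 8.8 × 10^5/(2.5 × 10^-4 × 5.3 × 10^7) = 66.42 m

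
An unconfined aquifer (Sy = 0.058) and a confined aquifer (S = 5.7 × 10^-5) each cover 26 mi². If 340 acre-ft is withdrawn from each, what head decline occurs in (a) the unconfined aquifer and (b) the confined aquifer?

Δh_u ≈ 0.107 m; Δh_c ≈ 109 m

A = 26 mi² = 6.734 × 10^7 m²
ΔV = 340 acre-ft = 4.194 × 10^5 m³
Unconfined: Δh_u = ΔV/(Sy·A) = 4.194 × 10^5/(0.058 × 6.734 × 10^7) = 0.1074 m
Confined: Δh_c = ΔV/(S·A) = 4.194 × 10^5/(5.7 × 10^-5 × 6.734 × 10^7) = 109.3 m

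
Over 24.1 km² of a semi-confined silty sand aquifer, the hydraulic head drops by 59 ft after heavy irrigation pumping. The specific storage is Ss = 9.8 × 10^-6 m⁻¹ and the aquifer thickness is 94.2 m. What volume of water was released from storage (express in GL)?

S = Ss × b = 9.8 × 10^-6 m⁻¹ × 94.2 m = 9.232 × 10^-4
A = 24.1 km² = 2.41 × 10^7 m²
Δh = 59 ft = 17.98 m
ΔV = S × A × Δh = 9.232 × 10^-4 × 2.41 × 10^7 m² × 17.98 m = 4.001 × 10^5 m³
ΔV = 4.001 × 10^5 m³ = 0.4001 GL

ΔV ≈ 0.4 GL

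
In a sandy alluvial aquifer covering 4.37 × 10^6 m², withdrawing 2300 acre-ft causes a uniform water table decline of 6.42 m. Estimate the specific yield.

Sy ≈ 0.1

ΔV = 2300 acre-ft = 2.837 × 10^6 m³
Sy = ΔV / (A × Δh) = 2.837 × 10^6 m³ / (4.37 × 10^6 m² × 6.42 m) = 0.1011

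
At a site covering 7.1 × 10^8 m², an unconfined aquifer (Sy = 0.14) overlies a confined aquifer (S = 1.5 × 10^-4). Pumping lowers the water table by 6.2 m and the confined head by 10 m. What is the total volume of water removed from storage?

Unconfined: ΔV_u = Sy × A × Δh_u = 0.14 × 7.1 × 10^8 × 6.2 = 6.163 × 10^8 m³
Confined: ΔV_c = S × A × Δh_c = 1.5 × 10^-4 × 7.1 × 10^8 × 10 = 1.065 × 10^6 m³
Total ΔV = 6.163 × 10^8 + 1.065 × 10^6 = 6.173 × 10^8 m³

ΔV ≈ 6.17 × 10^8 m³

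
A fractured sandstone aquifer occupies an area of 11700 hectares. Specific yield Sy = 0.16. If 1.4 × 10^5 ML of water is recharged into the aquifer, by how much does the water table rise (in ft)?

A = 11700 hectares = 1.17 × 10^8 m²
ΔV = 1.4 × 10^5 ML = 1.4 × 10^8 m³
Δh = ΔV / (Sy × A) = 1.4 × 10^8 m³ / (0.16 × 1.17 × 10^8 m²) = 7.479 m
Δh = 7.479 m = 24.54 ft

Δh ≈ 24.5 ft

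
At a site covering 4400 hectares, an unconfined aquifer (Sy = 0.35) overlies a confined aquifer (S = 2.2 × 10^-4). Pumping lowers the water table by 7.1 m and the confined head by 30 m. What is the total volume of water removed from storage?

A = 4400 hectares = 4.4 × 10^7 m²
Unconfined: ΔV_u = Sy × A × Δh_u = 0.35 × 4.4 × 10^7 × 7.1 = 1.093 × 10^8 m³
Confined: ΔV_c = S × A × Δh_c = 2.2 × 10^-4 × 4.4 × 10^7 × 30 = 2.904 × 10^5 m³
Total ΔV = 1.093 × 10^8 + 2.904 × 10^5 = 1.096 × 10^8 m³

ΔV ≈ 1.1 × 10^8 m³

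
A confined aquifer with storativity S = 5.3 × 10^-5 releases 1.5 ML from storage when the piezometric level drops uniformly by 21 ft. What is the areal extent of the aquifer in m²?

A ≈ 4.42 × 10^6 m²

Δh = 21 ft = 6.401 m
ΔV = 1.5 ML = 1500 m³
A = ΔV / (S × Δh) = 1500 / (5.3 × 10^-5 × 6.401) = 4.422 × 10^6 m²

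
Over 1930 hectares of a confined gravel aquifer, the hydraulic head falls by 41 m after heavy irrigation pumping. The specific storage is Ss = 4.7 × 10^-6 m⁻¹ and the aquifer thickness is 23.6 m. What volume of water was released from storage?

S = Ss × b = 4.7 × 10^-6 m⁻¹ × 23.6 m = 1.109 × 10^-4
A = 1930 hectares = 1.93 × 10^7 m²
ΔV = S × A × Δh = 1.109 × 10^-4 × 1.93 × 10^7 m² × 41 m = 87770 m³

ΔV ≈ 87800 m³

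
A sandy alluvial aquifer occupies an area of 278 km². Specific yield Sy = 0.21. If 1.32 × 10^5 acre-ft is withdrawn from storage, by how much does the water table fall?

Δh ≈ 2.79 m

A = 278 km² = 2.78 × 10^8 m²
ΔV = 1.32 × 10^5 acre-ft = 1.628 × 10^8 m³
Δh = ΔV / (Sy × A) = 1.628 × 10^8 m³ / (0.21 × 2.78 × 10^8 m²) = 2.789 m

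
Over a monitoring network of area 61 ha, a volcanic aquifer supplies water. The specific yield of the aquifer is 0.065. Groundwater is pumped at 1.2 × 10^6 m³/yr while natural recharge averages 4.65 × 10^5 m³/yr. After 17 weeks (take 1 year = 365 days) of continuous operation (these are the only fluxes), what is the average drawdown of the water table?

Δh ≈ 6.04 m

A = 61 ha = 6.1 × 10^5 m²
Net abstraction = 1.2 × 10^6 − 4.65 × 10^5 = 7.35 × 10^5 m³/yr
Q_net = 7.35 × 10^5 m³/yr = 2014 m³/d
t = 17 weeks = 119 d
ΔV = Q × t = 2014 m³/d × 119 d = 2.396 × 10^5 m³
Δh = ΔV / (Sy × A) = 2.396 × 10^5 / (0.065 × 6.1 × 10^5) = 6.044 m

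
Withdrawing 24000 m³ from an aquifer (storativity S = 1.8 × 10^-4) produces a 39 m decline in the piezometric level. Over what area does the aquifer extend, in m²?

A ≈ 3.42 × 10^6 m²

A = ΔV / (S × Δh) = 24000 / (1.8 × 10^-4 × 39) = 3.419 × 10^6 m²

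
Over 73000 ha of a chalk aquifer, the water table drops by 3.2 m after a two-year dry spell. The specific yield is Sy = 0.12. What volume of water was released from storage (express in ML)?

A = 73000 ha = 7.3 × 10^8 m²
ΔV = Sy × A × Δh = 0.12 × 7.3 × 10^8 m² × 3.2 m = 2.803 × 10^8 m³
ΔV = 2.803 × 10^8 m³ = 2.803 × 10^5 ML

ΔV ≈ 2.8 × 10^5 ML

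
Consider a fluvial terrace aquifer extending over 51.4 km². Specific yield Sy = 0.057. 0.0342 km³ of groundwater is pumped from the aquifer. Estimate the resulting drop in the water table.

A = 51.4 km² = 5.14 × 10^7 m²
ΔV = 0.0342 km³ = 3.42 × 10^7 m³
Δh = ΔV / (Sy × A) = 3.42 × 10^7 m³ / (0.057 × 5.14 × 10^7 m²) = 11.67 m

Δh ≈ 11.7 m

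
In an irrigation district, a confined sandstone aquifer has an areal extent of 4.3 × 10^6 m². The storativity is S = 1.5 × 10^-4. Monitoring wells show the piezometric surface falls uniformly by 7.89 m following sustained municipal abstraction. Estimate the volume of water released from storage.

ΔV = S × A × Δh = 1.5 × 10^-4 × 4.3 × 10^6 m² × 7.89 m = 5089 m³

ΔV ≈ 5090 m³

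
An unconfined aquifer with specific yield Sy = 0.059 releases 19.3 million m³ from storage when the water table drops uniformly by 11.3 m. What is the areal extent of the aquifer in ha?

ΔV = 19.3 million m³ = 1.93 × 10^7 m³
A = ΔV / (Sy × Δh) = 1.93 × 10^7 / (0.059 × 11.3) = 2.895 × 10^7 m²
A = 2.895 × 10^7 m² = 2895 ha

A ≈ 2890 ha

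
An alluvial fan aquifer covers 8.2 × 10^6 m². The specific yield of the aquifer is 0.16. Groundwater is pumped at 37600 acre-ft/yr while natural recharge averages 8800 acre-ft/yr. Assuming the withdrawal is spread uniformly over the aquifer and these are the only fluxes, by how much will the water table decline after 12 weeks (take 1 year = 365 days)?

Net abstraction = 37600 − 8800 = 28800 acre-ft/yr
Q_net = 28800 acre-ft/yr = 97330 m³/d
t = 12 weeks = 84 d
ΔV = Q × t = 97330 m³/d × 84 d = 8.175 × 10^6 m³
Δh = ΔV / (Sy × A) = 8.175 × 10^6 / (0.16 × 8.2 × 10^6) = 6.231 m

Δh ≈ 6.23 m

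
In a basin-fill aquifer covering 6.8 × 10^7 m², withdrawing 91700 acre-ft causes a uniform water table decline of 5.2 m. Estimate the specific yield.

ΔV = 91700 acre-ft = 1.131 × 10^8 m³
Sy = ΔV / (A × Δh) = 1.131 × 10^8 m³ / (6.8 × 10^7 m² × 5.2 m) = 0.3199

Sy ≈ 0.32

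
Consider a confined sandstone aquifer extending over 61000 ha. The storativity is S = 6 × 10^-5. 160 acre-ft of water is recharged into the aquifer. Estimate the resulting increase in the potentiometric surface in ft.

A = 61000 ha = 6.1 × 10^8 m²
ΔV = 160 acre-ft = 1.974 × 10^5 m³
Δh = ΔV / (S × A) = 1.974 × 10^5 m³ / (6 × 10^-5 × 6.1 × 10^8 m²) = 5.392 m
Δh = 5.392 m = 17.69 ft

Δh ≈ 17.7 ft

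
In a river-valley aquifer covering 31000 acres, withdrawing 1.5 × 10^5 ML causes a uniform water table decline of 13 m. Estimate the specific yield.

A = 31000 acres = 1.255 × 10^8 m²
ΔV = 1.5 × 10^5 ML = 1.5 × 10^8 m³
Sy = ΔV / (A × Δh) = 1.5 × 10^8 m³ / (1.255 × 10^8 m² × 13 m) = 0.09197

Sy ≈ 0.092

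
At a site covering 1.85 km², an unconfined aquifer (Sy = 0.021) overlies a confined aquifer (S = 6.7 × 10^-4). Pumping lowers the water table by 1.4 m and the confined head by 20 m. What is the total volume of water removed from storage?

A = 1.85 km² = 1.85 × 10^6 m²
Unconfined: ΔV_u = Sy × A × Δh_u = 0.021 × 1.85 × 10^6 × 1.4 = 54390 m³
Confined: ΔV_c = S × A × Δh_c = 6.7 × 10^-4 × 1.85 × 10^6 × 20 = 24790 m³
Total ΔV = 54390 + 24790 = 79180 m³

ΔV ≈ 79200 m³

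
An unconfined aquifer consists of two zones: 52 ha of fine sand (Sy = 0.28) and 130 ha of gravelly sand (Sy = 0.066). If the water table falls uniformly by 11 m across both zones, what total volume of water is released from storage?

ΔV ≈ 2.55 × 10^6 m³

A₁ = 52 ha = 5.2 × 10^5 m²; A₂ = 130 ha = 1.3 × 10^6 m²
ΔV₁ = 0.28 × 5.2 × 10^5 × 11 = 1.602 × 10^6 m³
ΔV₂ = 0.066 × 1.3 × 10^6 × 11 = 9.438 × 10^5 m³
ΔV = ΔV₁ + ΔV₂ = 2.545 × 10^6 m³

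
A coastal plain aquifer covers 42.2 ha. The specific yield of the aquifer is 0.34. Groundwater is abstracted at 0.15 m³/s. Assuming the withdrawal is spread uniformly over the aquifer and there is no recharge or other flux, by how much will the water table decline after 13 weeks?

A = 42.2 ha = 4.22 × 10^5 m²
Q = 0.15 m³/s = 12960 m³/d
t = 13 weeks = 91 d
ΔV = Q × t = 12960 m³/d × 91 d = 1.179 × 10^6 m³
Δh = ΔV / (Sy × A) = 1.179 × 10^6 / (0.34 × 4.22 × 10^5) = 8.22 m

Δh ≈ 8.22 m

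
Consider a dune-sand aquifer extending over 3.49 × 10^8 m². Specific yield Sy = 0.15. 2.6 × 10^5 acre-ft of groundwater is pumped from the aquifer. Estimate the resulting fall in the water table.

Δh ≈ 6.13 m

ΔV = 2.6 × 10^5 acre-ft = 3.207 × 10^8 m³
Δh = ΔV / (Sy × A) = 3.207 × 10^8 m³ / (0.15 × 3.49 × 10^8 m²) = 6.126 m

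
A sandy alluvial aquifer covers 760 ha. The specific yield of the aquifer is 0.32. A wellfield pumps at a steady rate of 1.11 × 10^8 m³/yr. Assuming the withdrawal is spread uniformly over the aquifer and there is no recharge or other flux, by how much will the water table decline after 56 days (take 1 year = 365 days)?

A = 760 ha = 7.6 × 10^6 m²
Q = 1.11 × 10^8 m³/yr = 3.041 × 10^5 m³/d
ΔV = Q × t = 3.041 × 10^5 m³/d × 56 d = 1.703 × 10^7 m³
Δh = ΔV / (Sy × A) = 1.703 × 10^7 / (0.32 × 7.6 × 10^6) = 7.003 m

Δh ≈ 7 m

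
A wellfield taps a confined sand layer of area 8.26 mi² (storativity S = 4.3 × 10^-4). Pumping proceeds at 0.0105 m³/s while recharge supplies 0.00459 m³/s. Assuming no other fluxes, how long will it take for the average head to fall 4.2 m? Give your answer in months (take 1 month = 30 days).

t ≈ 2.52 months

A = 8.26 mi² = 2.139 × 10^7 m²
ΔV = S × A × Δh = 4.3 × 10^-4 × 2.139 × 10^7 × 4.2 = 38640 m³
Net withdrawal = 0.0105 − 0.00459 = 0.00591 m³/s = 510.6 m³/d
t = ΔV / Q = 38640 m³ / 510.6 m³/d = 75.66 d
t = 75.66 d ≈ 2.522 months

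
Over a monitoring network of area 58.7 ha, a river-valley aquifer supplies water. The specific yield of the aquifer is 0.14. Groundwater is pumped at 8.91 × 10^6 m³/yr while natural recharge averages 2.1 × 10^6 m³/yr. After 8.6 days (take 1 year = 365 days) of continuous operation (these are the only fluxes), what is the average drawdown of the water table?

A = 58.7 ha = 5.87 × 10^5 m²
Net abstraction = 8.91 × 10^6 − 2.1 × 10^6 = 6.81 × 10^6 m³/yr
Q_net = 6.81 × 10^6 m³/yr = 18660 m³/d
ΔV = Q × t = 18660 m³/d × 8.6 d = 1.605 × 10^5 m³
Δh = ΔV / (Sy × A) = 1.605 × 10^5 / (0.14 × 5.87 × 10^5) = 1.952 m

Δh ≈ 1.95 m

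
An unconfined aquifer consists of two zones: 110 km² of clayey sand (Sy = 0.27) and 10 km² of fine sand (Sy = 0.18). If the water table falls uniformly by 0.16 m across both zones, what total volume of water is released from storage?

ΔV ≈ 5.04 × 10^6 m³

A₁ = 110 km² = 1.1 × 10^8 m²; A₂ = 10 km² = 1 × 10^7 m²
ΔV₁ = 0.27 × 1.1 × 10^8 × 0.16 = 4.752 × 10^6 m³
ΔV₂ = 0.18 × 1 × 10^7 × 0.16 = 2.88 × 10^5 m³
ΔV = ΔV₁ + ΔV₂ = 5.04 × 10^6 m³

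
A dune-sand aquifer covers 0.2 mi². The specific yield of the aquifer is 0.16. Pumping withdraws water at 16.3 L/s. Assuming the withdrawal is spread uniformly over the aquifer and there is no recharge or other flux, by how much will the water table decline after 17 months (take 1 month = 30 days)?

A = 0.2 mi² = 5.18 × 10^5 m²
Q = 16.3 L/s = 1408 m³/d
t = 17 months = 510 d
ΔV = Q × t = 1408 m³/d × 510 d = 7.182 × 10^5 m³
Δh = ΔV / (Sy × A) = 7.182 × 10^5 / (0.16 × 5.18 × 10^5) = 8.666 m

Δh ≈ 8.67 m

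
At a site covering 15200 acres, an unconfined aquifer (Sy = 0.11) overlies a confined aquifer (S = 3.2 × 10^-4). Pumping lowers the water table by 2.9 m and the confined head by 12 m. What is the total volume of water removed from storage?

A = 15200 acres = 6.151 × 10^7 m²
Unconfined: ΔV_u = Sy × A × Δh_u = 0.11 × 6.151 × 10^7 × 2.9 = 1.962 × 10^7 m³
Confined: ΔV_c = S × A × Δh_c = 3.2 × 10^-4 × 6.151 × 10^7 × 12 = 2.362 × 10^5 m³
Total ΔV = 1.962 × 10^7 + 2.362 × 10^5 = 1.986 × 10^7 m³

ΔV ≈ 1.99 × 10^7 m³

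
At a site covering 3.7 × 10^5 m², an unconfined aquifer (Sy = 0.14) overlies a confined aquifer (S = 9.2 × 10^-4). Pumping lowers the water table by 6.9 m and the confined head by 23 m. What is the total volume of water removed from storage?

Unconfined: ΔV_u = Sy × A × Δh_u = 0.14 × 3.7 × 10^5 × 6.9 = 3.574 × 10^5 m³
Confined: ΔV_c = S × A × Δh_c = 9.2 × 10^-4 × 3.7 × 10^5 × 23 = 7829 m³
Total ΔV = 3.574 × 10^5 + 7829 = 3.652 × 10^5 m³

ΔV ≈ 3.65 × 10^5 m³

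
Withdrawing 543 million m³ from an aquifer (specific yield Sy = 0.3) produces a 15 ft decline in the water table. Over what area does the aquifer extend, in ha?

Δh = 15 ft = 4.572 m
ΔV = 543 million m³ = 5.43 × 10^8 m³
A = ΔV / (Sy × Δh) = 5.43 × 10^8 / (0.3 × 4.572) = 3.959 × 10^8 m²
A = 3.959 × 10^8 m² = 39590 ha

A ≈ 39600 ha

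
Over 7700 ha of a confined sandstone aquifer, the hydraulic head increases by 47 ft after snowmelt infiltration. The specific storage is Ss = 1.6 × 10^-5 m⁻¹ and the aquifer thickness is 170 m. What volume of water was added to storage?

S = Ss × b = 1.6 × 10^-5 m⁻¹ × 170 m = 2.72 × 10^-3
A = 7700 ha = 7.7 × 10^7 m²
Δh = 47 ft = 14.33 m
ΔV = S × A × Δh = 0.00272 × 7.7 × 10^7 m² × 14.33 m = 3 × 10^6 m³

ΔV ≈ 3 × 10^6 m³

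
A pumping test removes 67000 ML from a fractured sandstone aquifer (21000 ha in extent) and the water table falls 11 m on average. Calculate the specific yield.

A = 21000 ha = 2.1 × 10^8 m²
ΔV = 67000 ML = 6.7 × 10^7 m³
Sy = ΔV / (A × Δh) = 6.7 × 10^7 m³ / (2.1 × 10^8 m² × 11 m) = 0.029

Sy ≈ 0.029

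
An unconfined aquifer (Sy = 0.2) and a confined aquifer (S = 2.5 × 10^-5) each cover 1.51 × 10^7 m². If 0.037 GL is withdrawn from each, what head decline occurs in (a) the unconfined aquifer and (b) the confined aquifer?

Δh_u ≈ 0.0123 m; Δh_c ≈ 98 m

ΔV = 0.037 GL = 37000 m³
Unconfined: Δh_u = ΔV/(Sy·A) = 37000/(0.2 × 1.51 × 10^7) = 0.01225 m
Confined: Δh_c = ΔV/(S·A) = 37000/(2.5 × 10^-5 × 1.51 × 10^7) = 98.01 m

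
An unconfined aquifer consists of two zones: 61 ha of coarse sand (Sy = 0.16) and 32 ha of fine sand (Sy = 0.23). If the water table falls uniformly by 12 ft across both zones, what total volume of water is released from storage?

ΔV ≈ 6.26 × 10^5 m³

A₁ = 61 ha = 6.1 × 10^5 m²; A₂ = 32 ha = 3.2 × 10^5 m²
Δh = 12 ft = 3.658 m
ΔV₁ = 0.16 × 6.1 × 10^5 × 3.658 = 3.57 × 10^5 m³
ΔV₂ = 0.23 × 3.2 × 10^5 × 3.658 = 2.692 × 10^5 m³
ΔV = ΔV₁ + ΔV₂ = 6.262 × 10^5 m³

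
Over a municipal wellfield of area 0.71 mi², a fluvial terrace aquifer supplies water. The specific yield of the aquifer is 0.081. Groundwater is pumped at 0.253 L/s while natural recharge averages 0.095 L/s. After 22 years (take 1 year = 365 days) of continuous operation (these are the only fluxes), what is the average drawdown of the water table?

Δh ≈ 0.736 m

A = 0.71 mi² = 1.839 × 10^6 m²
Net abstraction = 0.253 − 0.095 = 0.158 L/s
Q_net = 0.158 L/s = 13.65 m³/d
t = 22 years = 8030 d
ΔV = Q × t = 13.65 m³/d × 8030 d = 1.096 × 10^5 m³
Δh = ΔV / (Sy × A) = 1.096 × 10^5 / (0.081 × 1.839 × 10^6) = 0.7359 m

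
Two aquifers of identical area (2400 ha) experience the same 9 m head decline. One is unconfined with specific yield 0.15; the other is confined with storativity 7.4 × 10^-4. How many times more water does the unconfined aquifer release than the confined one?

ΔV_u / ΔV_c ≈ 203

A = 2400 ha = 2.4 × 10^7 m²
Unconfined: ΔV_u = Sy × A × Δh = 0.15 × 2.4 × 10^7 × 9 = 3.24 × 10^7 m³
Confined: ΔV_c = S × A × Δh = 7.4 × 10^-4 × 2.4 × 10^7 × 9 = 1.598 × 10^5 m³
Ratio = ΔV_u / ΔV_c = Sy / S = 0.15 / 7.4 × 10^-4 = 202.7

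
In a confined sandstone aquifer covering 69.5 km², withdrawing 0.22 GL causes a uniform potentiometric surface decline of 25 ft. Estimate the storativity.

S ≈ 4.2 × 10^-4

A = 69.5 km² = 6.95 × 10^7 m²
Δh = 25 ft = 7.62 m
ΔV = 0.22 GL = 2.2 × 10^5 m³
S = ΔV / (A × Δh) = 2.2 × 10^5 m³ / (6.95 × 10^7 m² × 7.62 m) = 4.154 × 10^-4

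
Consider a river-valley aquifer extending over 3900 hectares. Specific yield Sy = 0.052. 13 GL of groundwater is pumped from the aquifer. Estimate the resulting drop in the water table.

A = 3900 hectares = 3.9 × 10^7 m²
ΔV = 13 GL = 1.3 × 10^7 m³
Δh = ΔV / (Sy × A) = 1.3 × 10^7 m³ / (0.052 × 3.9 × 10^7 m²) = 6.41 m

Δh ≈ 6.41 m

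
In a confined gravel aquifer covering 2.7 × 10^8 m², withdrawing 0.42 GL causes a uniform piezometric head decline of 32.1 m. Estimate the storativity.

S ≈ 4.8 × 10^-5

ΔV = 0.42 GL = 4.2 × 10^5 m³
S = ΔV / (A × Δh) = 4.2 × 10^5 m³ / (2.7 × 10^8 m² × 32.1 m) = 4.846 × 10^-5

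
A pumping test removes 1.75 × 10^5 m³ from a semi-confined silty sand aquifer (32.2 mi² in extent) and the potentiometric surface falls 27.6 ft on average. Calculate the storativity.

A = 32.2 mi² = 8.34 × 10^7 m²
Δh = 27.6 ft = 8.412 m
S = ΔV / (A × Δh) = 1.75 × 10^5 m³ / (8.34 × 10^7 m² × 8.412 m) = 2.494 × 10^-4

S ≈ 2.5 × 10^-4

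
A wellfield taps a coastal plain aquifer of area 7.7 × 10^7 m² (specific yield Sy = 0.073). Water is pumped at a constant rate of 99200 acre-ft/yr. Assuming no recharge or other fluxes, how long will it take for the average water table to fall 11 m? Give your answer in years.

ΔV = Sy × A × Δh = 0.073 × 7.7 × 10^7 × 11 = 6.183 × 10^7 m³
Q = 99200 acre-ft/yr = 3.352 × 10^5 m³/d
t = ΔV / Q = 6.183 × 10^7 m³ / 3.352 × 10^5 m³/d = 184.4 d
t = 184.4 d ≈ 0.5053 years

t ≈ 0.505 years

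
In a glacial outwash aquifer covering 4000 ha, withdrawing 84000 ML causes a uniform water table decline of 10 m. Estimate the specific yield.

Sy ≈ 0.21

A = 4000 ha = 4 × 10^7 m²
ΔV = 84000 ML = 8.4 × 10^7 m³
Sy = ΔV / (A × Δh) = 8.4 × 10^7 m³ / (4 × 10^7 m² × 10 m) = 0.21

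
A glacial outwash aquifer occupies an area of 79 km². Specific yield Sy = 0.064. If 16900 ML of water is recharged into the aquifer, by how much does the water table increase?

A = 79 km² = 7.9 × 10^7 m²
ΔV = 16900 ML = 1.69 × 10^7 m³
Δh = ΔV / (Sy × A) = 1.69 × 10^7 m³ / (0.064 × 7.9 × 10^7 m²) = 3.343 m

Δh ≈ 3.34 m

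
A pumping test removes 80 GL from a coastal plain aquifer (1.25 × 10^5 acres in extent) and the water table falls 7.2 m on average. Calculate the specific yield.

A = 1.25 × 10^5 acres = 5.059 × 10^8 m²
ΔV = 80 GL = 8 × 10^7 m³
Sy = ΔV / (A × Δh) = 8 × 10^7 m³ / (5.059 × 10^8 m² × 7.2 m) = 0.02196

Sy ≈ 0.022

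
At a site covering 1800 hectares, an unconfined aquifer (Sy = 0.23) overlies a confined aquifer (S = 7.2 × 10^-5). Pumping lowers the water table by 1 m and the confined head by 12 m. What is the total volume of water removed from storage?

A = 1800 hectares = 1.8 × 10^7 m²
Unconfined: ΔV_u = Sy × A × Δh_u = 0.23 × 1.8 × 10^7 × 1 = 4.14 × 10^6 m³
Confined: ΔV_c = S × A × Δh_c = 7.2 × 10^-5 × 1.8 × 10^7 × 12 = 15550 m³
Total ΔV = 4.14 × 10^6 + 15550 = 4.156 × 10^6 m³

ΔV ≈ 4.16 × 10^6 m³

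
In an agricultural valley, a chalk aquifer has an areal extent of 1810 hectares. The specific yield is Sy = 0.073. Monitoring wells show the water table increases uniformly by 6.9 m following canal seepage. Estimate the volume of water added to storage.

ΔV ≈ 9.12 × 10^6 m³

A = 1810 hectares = 1.81 × 10^7 m²
ΔV = Sy × A × Δh = 0.073 × 1.81 × 10^7 m² × 6.9 m = 9.117 × 10^6 m³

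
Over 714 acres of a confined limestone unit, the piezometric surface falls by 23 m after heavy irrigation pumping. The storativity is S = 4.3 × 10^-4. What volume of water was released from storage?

A = 714 acres = 2.889 × 10^6 m²
ΔV = S × A × Δh = 4.3 × 10^-4 × 2.889 × 10^6 m² × 23 m = 28580 m³

ΔV ≈ 28600 m³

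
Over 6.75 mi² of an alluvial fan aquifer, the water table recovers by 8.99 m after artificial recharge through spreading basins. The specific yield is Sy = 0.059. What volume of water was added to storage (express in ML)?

A = 6.75 mi² = 1.748 × 10^7 m²
ΔV = Sy × A × Δh = 0.059 × 1.748 × 10^7 m² × 8.99 m = 9.273 × 10^6 m³
ΔV = 9.273 × 10^6 m³ = 9273 ML

ΔV ≈ 9270 ML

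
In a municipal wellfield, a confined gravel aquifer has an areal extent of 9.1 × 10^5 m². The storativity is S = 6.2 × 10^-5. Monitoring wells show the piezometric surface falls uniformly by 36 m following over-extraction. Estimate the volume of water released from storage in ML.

ΔV = S × A × Δh = 6.2 × 10^-5 × 9.1 × 10^5 m² × 36 m = 2031 m³
ΔV = 2031 m³ = 2.031 ML

ΔV ≈ 2.03 ML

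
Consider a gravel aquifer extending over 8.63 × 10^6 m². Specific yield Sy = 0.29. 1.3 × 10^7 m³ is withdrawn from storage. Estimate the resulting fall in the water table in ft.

Δh ≈ 17 ft

Δh = ΔV / (Sy × A) = 1.3 × 10^7 m³ / (0.29 × 8.63 × 10^6 m²) = 5.194 m
Δh = 5.194 m = 17.04 ft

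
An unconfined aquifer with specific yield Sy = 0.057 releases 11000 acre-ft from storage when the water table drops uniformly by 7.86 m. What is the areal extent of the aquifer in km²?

A ≈ 30.3 km²

ΔV = 11000 acre-ft = 1.357 × 10^7 m³
A = ΔV / (Sy × Δh) = 1.357 × 10^7 / (0.057 × 7.86) = 3.029 × 10^7 m²
A = 3.029 × 10^7 m² = 30.29 km²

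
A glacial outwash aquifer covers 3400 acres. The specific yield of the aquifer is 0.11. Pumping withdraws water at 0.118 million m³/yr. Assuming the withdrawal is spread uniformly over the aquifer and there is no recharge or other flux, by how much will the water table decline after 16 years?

A = 3400 acres = 1.376 × 10^7 m²
Q = 0.118 million m³/yr = 323.3 m³/d
t = 16 years = 5840 d
ΔV = Q × t = 323.3 m³/d × 5840 d = 1.888 × 10^6 m³
Δh = ΔV / (Sy × A) = 1.888 × 10^6 / (0.11 × 1.376 × 10^7) = 1.247 m

Δh ≈ 1.25 m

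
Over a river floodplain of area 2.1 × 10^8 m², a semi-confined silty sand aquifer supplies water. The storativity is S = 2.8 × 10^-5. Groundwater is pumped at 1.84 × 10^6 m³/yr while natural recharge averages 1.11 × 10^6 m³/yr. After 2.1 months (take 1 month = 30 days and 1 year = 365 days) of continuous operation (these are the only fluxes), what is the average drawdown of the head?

Net abstraction = 1.84 × 10^6 − 1.11 × 10^6 = 7.3 × 10^5 m³/yr
Q_net = 7.3 × 10^5 m³/yr = 2000 m³/d
t = 2.1 months = 63 d
ΔV = Q × t = 2000 m³/d × 63 d = 1.26 × 10^5 m³
Δh = ΔV / (S × A) = 1.26 × 10^5 / (2.8 × 10^-5 × 2.1 × 10^8) = 21.43 m

Δh ≈ 21.4 m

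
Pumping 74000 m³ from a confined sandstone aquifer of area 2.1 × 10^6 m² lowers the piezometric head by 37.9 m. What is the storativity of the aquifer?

S ≈ 9.3 × 10^-4

S = ΔV / (A × Δh) = 74000 m³ / (2.1 × 10^6 m² × 37.9 m) = 9.298 × 10^-4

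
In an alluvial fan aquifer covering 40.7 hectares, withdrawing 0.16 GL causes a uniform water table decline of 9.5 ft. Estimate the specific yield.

A = 40.7 hectares = 4.07 × 10^5 m²
Δh = 9.5 ft = 2.896 m
ΔV = 0.16 GL = 1.6 × 10^5 m³
Sy = ΔV / (A × Δh) = 1.6 × 10^5 m³ / (4.07 × 10^5 m² × 2.896 m) = 0.1358

Sy ≈ 0.14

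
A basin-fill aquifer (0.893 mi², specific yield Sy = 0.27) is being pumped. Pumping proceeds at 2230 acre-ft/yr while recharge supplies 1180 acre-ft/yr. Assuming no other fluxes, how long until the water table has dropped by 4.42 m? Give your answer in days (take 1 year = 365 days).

A = 0.893 mi² = 2.313 × 10^6 m²
ΔV = Sy × A × Δh = 0.27 × 2.313 × 10^6 × 4.42 = 2.76 × 10^6 m³
Net withdrawal = 2230 − 1180 = 1050 acre-ft/yr = 3548 m³/d
t = ΔV / Q = 2.76 × 10^6 m³ / 3548 m³/d = 777.9 d

t ≈ 778 days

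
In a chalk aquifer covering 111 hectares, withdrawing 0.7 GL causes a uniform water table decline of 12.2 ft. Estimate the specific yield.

Sy ≈ 0.17

A = 111 hectares = 1.11 × 10^6 m²
Δh = 12.2 ft = 3.719 m
ΔV = 0.7 GL = 7 × 10^5 m³
Sy = ΔV / (A × Δh) = 7 × 10^5 m³ / (1.11 × 10^6 m² × 3.719 m) = 0.1696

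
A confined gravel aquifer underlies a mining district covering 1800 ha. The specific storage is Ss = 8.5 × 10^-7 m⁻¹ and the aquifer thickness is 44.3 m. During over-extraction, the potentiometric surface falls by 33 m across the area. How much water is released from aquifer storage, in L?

ΔV ≈ 2.24 × 10^7 L

S = Ss × b = 8.5 × 10^-7 m⁻¹ × 44.3 m = 3.765 × 10^-5
A = 1800 ha = 1.8 × 10^7 m²
ΔV = S × A × Δh = 3.765 × 10^-5 × 1.8 × 10^7 m² × 33 m = 22370 m³
ΔV = 22370 m³ = 2.237 × 10^7 L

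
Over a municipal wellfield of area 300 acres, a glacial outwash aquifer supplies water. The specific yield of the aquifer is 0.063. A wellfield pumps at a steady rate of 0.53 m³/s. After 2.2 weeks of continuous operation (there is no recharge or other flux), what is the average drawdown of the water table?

Δh ≈ 9.22 m

A = 300 acres = 1.214 × 10^6 m²
Q = 0.53 m³/s = 45790 m³/d
t = 2.2 weeks = 15.4 d
ΔV = Q × t = 45790 m³/d × 15.4 d = 7.052 × 10^5 m³
Δh = ΔV / (Sy × A) = 7.052 × 10^5 / (0.063 × 1.214 × 10^6) = 9.22 m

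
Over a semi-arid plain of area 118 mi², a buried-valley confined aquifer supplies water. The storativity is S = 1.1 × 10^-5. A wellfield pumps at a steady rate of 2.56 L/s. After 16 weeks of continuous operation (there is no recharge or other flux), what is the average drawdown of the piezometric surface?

Δh ≈ 7.37 m

A = 118 mi² = 3.056 × 10^8 m²
Q = 2.56 L/s = 221.2 m³/d
t = 16 weeks = 112 d
ΔV = Q × t = 221.2 m³/d × 112 d = 24770 m³
Δh = ΔV / (S × A) = 24770 / (1.1 × 10^-5 × 3.056 × 10^8) = 7.369 m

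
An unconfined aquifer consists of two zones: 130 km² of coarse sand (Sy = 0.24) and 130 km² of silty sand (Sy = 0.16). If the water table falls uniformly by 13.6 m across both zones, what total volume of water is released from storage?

A₁ = 130 km² = 1.3 × 10^8 m²; A₂ = 130 km² = 1.3 × 10^8 m²
ΔV₁ = 0.24 × 1.3 × 10^8 × 13.6 = 4.243 × 10^8 m³
ΔV₂ = 0.16 × 1.3 × 10^8 × 13.6 = 2.829 × 10^8 m³
ΔV = ΔV₁ + ΔV₂ = 7.072 × 10^8 m³

ΔV ≈ 7.07 × 10^8 m³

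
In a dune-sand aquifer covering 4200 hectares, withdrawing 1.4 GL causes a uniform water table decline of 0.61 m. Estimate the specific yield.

Sy ≈ 0.055

A = 4200 hectares = 4.2 × 10^7 m²
ΔV = 1.4 GL = 1.4 × 10^6 m³
Sy = ΔV / (A × Δh) = 1.4 × 10^6 m³ / (4.2 × 10^7 m² × 0.61 m) = 0.05464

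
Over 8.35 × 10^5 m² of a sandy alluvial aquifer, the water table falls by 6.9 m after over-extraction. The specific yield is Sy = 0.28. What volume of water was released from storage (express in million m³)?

ΔV = Sy × A × Δh = 0.28 × 8.35 × 10^5 m² × 6.9 m = 1.613 × 10^6 m³
ΔV = 1.613 × 10^6 m³ = 1.613 million m³

ΔV ≈ 1.61 million m³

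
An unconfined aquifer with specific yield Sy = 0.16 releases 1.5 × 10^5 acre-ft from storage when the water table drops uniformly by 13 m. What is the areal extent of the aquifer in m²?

A ≈ 8.9 × 10^7 m²

ΔV = 1.5 × 10^5 acre-ft = 1.85 × 10^8 m³
A = ΔV / (Sy × Δh) = 1.85 × 10^8 / (0.16 × 13) = 8.895 × 10^7 m²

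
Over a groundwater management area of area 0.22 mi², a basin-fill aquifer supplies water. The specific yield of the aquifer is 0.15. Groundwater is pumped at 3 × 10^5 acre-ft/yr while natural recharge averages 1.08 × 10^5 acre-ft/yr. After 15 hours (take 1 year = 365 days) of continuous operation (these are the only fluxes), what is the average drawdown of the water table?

A = 0.22 mi² = 5.698 × 10^5 m²
Net abstraction = 3 × 10^5 − 1.08 × 10^5 = 1.92 × 10^5 acre-ft/yr
Q_net = 1.92 × 10^5 acre-ft/yr = 6.488 × 10^5 m³/d
t = 15 hours = 0.625 d
ΔV = Q × t = 6.488 × 10^5 m³/d × 0.625 d = 4.055 × 10^5 m³
Δh = ΔV / (Sy × A) = 4.055 × 10^5 / (0.15 × 5.698 × 10^5) = 4.745 m

Δh ≈ 4.74 m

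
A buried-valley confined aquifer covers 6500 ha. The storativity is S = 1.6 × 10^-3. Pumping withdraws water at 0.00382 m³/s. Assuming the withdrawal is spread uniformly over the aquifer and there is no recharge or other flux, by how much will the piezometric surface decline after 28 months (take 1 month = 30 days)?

A = 6500 ha = 6.5 × 10^7 m²
Q = 0.00382 m³/s = 330 m³/d
t = 28 months = 840 d
ΔV = Q × t = 330 m³/d × 840 d = 2.772 × 10^5 m³
Δh = ΔV / (S × A) = 2.772 × 10^5 / (0.0016 × 6.5 × 10^7) = 2.666 m

Δh ≈ 2.67 m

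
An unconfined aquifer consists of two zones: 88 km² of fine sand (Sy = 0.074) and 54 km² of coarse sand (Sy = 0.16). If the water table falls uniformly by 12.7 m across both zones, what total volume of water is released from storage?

ΔV ≈ 1.92 × 10^8 m³

A₁ = 88 km² = 8.8 × 10^7 m²; A₂ = 54 km² = 5.4 × 10^7 m²
ΔV₁ = 0.074 × 8.8 × 10^7 × 12.7 = 8.27 × 10^7 m³
ΔV₂ = 0.16 × 5.4 × 10^7 × 12.7 = 1.097 × 10^8 m³
ΔV = ΔV₁ + ΔV₂ = 1.924 × 10^8 m³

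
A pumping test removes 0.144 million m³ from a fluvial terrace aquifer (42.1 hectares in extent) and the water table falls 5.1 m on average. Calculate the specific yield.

Sy ≈ 0.067

A = 42.1 hectares = 4.21 × 10^5 m²
ΔV = 0.144 million m³ = 1.44 × 10^5 m³
Sy = ΔV / (A × Δh) = 1.44 × 10^5 m³ / (4.21 × 10^5 m² × 5.1 m) = 0.06707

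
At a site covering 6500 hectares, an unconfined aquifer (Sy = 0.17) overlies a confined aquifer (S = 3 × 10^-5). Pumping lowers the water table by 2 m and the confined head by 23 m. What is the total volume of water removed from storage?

A = 6500 hectares = 6.5 × 10^7 m²
Unconfined: ΔV_u = Sy × A × Δh_u = 0.17 × 6.5 × 10^7 × 2 = 2.21 × 10^7 m³
Confined: ΔV_c = S × A × Δh_c = 3 × 10^-5 × 6.5 × 10^7 × 23 = 44850 m³
Total ΔV = 2.21 × 10^7 + 44850 = 2.214 × 10^7 m³

ΔV ≈ 2.21 × 10^7 m³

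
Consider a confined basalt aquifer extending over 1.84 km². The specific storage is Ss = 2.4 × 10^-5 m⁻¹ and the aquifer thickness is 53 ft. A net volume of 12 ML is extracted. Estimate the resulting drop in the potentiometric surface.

Δh ≈ 16.8 m

b = 53 ft = 16.15 m
S = Ss × b = 2.4 × 10^-5 m⁻¹ × 16.15 m = 3.877 × 10^-4
A = 1.84 km² = 1.84 × 10^6 m²
ΔV = 12 ML = 12000 m³
Δh = ΔV / (S × A) = 12000 m³ / (3.877 × 10^-4 × 1.84 × 10^6 m²) = 16.82 m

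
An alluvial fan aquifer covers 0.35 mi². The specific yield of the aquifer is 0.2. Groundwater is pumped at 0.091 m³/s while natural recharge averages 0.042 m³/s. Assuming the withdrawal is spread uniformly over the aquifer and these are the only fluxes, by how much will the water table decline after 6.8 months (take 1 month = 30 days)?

Δh ≈ 4.76 m

A = 0.35 mi² = 9.065 × 10^5 m²
Net abstraction = 0.091 − 0.042 = 0.049 m³/s
Q_net = 0.049 m³/s = 4234 m³/d
t = 6.8 months = 204 d
ΔV = Q × t = 4234 m³/d × 204 d = 8.637 × 10^5 m³
Δh = ΔV / (Sy × A) = 8.637 × 10^5 / (0.2 × 9.065 × 10^5) = 4.764 m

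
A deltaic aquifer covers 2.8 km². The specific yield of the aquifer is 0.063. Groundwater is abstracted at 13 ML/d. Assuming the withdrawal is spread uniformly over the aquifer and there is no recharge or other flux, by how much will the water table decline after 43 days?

Δh ≈ 3.17 m

A = 2.8 km² = 2.8 × 10^6 m²
Q = 13 ML/d = 13000 m³/d
ΔV = Q × t = 13000 m³/d × 43 d = 5.59 × 10^5 m³
Δh = ΔV / (Sy × A) = 5.59 × 10^5 / (0.063 × 2.8 × 10^6) = 3.169 m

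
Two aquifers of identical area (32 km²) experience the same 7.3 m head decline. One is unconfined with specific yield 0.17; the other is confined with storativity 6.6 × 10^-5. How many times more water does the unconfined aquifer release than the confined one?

A = 32 km² = 3.2 × 10^7 m²
Unconfined: ΔV_u = Sy × A × Δh = 0.17 × 3.2 × 10^7 × 7.3 = 3.971 × 10^7 m³
Confined: ΔV_c = S × A × Δh = 6.6 × 10^-5 × 3.2 × 10^7 × 7.3 = 15420 m³
Ratio = ΔV_u / ΔV_c = Sy / S = 0.17 / 6.6 × 10^-5 = 2576

ΔV_u / ΔV_c ≈ 2580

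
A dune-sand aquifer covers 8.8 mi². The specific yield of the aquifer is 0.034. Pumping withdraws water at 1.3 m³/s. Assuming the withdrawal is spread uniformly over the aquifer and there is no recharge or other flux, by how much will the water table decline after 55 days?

A = 8.8 mi² = 2.279 × 10^7 m²
Q = 1.3 m³/s = 1.123 × 10^5 m³/d
ΔV = Q × t = 1.123 × 10^5 m³/d × 55 d = 6.178 × 10^6 m³
Δh = ΔV / (Sy × A) = 6.178 × 10^6 / (0.034 × 2.279 × 10^7) = 7.972 m

Δh ≈ 7.97 m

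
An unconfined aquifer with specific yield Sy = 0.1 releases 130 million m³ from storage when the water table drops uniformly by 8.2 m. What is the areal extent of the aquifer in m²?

A ≈ 1.59 × 10^8 m²

ΔV = 130 million m³ = 1.3 × 10^8 m³
A = ΔV / (Sy × Δh) = 1.3 × 10^8 / (0.1 × 8.2) = 1.585 × 10^8 m²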